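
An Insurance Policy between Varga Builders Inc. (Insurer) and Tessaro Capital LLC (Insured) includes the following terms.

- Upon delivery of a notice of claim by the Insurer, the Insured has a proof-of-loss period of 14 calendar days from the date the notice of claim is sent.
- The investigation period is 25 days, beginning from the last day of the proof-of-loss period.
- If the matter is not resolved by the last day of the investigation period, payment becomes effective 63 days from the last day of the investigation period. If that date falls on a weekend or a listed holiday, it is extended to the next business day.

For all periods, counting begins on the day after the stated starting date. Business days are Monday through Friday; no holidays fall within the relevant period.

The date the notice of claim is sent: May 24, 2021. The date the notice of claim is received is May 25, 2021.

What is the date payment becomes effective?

Adding 14 calendar days to May 24, 2021 gives June 7, 2021, which is the last day of the proof-of-loss period.
The last day of the investigation period: June 7, 2021 + 25 days = July 2, 2021.
The date payment becomes effective: July 2, 2021 + 63 days = September 3, 2021. September 3, 2021 is a Friday, so no roll-forward applies.

September 3, 2021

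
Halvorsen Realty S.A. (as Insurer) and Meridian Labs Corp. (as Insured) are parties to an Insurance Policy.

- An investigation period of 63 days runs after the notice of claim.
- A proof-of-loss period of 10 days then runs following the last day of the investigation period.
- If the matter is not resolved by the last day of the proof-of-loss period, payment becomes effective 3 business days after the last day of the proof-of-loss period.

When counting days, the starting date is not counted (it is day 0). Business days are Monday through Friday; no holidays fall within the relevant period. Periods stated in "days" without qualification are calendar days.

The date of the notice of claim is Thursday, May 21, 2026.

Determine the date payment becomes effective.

Aug 5, 2026

The last day of the investigation period: May 21, 2026 + 63 days = Jul 23, 2026.
Adding 10 calendar days to Jul 23, 2026 gives Aug 2, 2026, which is the last day of the proof-of-loss period.
The date payment becomes effective: counting 3 business days from Sunday, Aug 2, 2026 (Aug 3, Aug 4, Aug 5, skipping weekends) reaches Wednesday, Aug 5, 2026.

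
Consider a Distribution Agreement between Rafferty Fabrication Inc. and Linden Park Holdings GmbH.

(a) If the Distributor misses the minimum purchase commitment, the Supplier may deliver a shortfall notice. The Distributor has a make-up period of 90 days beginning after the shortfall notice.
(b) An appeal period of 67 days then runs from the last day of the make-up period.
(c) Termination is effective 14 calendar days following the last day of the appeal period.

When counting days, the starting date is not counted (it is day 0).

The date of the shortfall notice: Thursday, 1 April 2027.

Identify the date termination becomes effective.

The last day of the make-up period: 1 April 2027 + 90 days = 30 June 2027.
The last day of the appeal period: 30 June 2027 + 67 days = 5 September 2027.
Adding 14 calendar days to 5 September 2027 gives 19 September 2027, which is the date termination becomes effective.

19 September 2027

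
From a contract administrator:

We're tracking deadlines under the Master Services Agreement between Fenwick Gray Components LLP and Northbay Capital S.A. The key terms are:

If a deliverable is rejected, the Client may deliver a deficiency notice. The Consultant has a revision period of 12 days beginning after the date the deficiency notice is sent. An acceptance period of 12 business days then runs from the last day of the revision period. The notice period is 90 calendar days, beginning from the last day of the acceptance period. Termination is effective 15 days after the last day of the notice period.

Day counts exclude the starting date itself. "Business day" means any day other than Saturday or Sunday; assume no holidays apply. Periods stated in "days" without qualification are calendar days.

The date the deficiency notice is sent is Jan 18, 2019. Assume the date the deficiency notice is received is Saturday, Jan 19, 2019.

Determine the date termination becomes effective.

The last day of the revision period: Jan 18, 2019 + 12 days = Jan 30, 2019.
The last day of the acceptance period: 12 business days after Wednesday, Jan 30, 2019, skipping weekends — Jan 31, Feb 1, Feb 4, Feb 5, …, Feb 13, Feb 14, Feb 15 — lands on Friday, Feb 15, 2019.
The last day of the notice period: Feb 15, 2019 + 90 days = May 16, 2019.
Adding 15 calendar days to May 16, 2019 gives May 31, 2019, which is the date termination becomes effective.

May 31, 2019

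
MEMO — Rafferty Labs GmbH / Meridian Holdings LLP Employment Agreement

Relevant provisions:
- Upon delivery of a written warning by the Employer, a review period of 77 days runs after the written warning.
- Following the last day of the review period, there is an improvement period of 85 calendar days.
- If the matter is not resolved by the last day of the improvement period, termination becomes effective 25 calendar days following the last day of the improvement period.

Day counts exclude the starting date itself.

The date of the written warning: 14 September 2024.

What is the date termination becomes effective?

The last day of the review period: 77 calendar days after 14 September 2024 is 30 November 2024.
Adding 85 calendar days to 30 November 2024 gives 23 February 2025, which is the last day of the improvement period.
Adding 25 calendar days to 23 February 2025 gives 20 March 2025, which is the date termination becomes effective.

20 March 2025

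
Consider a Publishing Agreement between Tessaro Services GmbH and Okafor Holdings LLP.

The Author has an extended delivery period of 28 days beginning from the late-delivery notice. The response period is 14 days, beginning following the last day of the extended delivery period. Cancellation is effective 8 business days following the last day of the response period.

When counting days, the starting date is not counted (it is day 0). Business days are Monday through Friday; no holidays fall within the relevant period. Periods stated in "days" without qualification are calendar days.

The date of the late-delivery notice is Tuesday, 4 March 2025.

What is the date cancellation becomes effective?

The last day of the extended delivery period: 28 calendar days after 4 March 2025 is 1 April 2025.
Adding 14 calendar days to 1 April 2025 gives 15 April 2025, which is the last day of the response period.
From Tuesday, 15 April 2025, 8 business days (Apr 16, Apr 17, Apr 18, Apr 21, Apr 22, Apr 23, Apr 24, Apr 25, skipping weekends) brings us to Friday, 25 April 2025, which is the date cancellation becomes effective.

25 April 2025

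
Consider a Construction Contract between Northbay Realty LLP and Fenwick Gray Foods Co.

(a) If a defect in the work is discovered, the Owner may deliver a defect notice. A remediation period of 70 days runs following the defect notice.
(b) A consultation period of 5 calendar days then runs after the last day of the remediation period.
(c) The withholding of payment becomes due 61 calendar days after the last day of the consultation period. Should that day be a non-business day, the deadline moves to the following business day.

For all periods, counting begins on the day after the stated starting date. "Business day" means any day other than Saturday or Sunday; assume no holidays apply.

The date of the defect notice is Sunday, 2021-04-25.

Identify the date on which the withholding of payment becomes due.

The last day of the remediation period: 70 calendar days after 2021-04-25 is 2021-07-04.
The last day of the consultation period: 2021-07-04 + 5 days = 2021-07-09.
The date on which the withholding of payment becomes due: 2021-07-09 + 61 days = 2021-09-08. 2021-09-08 is a Wednesday, so no roll-forward applies.

2021-09-08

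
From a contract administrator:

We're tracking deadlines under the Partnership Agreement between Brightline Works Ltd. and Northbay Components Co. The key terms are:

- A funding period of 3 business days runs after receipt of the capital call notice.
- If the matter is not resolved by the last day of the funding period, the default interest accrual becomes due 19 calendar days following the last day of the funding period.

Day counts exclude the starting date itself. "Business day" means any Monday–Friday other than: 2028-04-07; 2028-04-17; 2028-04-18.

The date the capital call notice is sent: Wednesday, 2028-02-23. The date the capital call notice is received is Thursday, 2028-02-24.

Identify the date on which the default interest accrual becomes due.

The last day of the funding period: counting 3 business days from Thursday, 2028-02-24 (Feb 25, Feb 28, Feb 29, skipping weekends) reaches Tuesday, 2028-02-29.
The date on which the default interest accrual becomes due: 2028-02-29 + 19 days = 2028-03-19.

2028-03-19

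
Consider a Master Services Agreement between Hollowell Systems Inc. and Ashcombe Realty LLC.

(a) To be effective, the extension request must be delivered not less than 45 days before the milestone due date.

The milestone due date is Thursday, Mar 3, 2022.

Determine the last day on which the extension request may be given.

Counting back 45 calendar days from Mar 3, 2022 gives Jan 17, 2022.

Jan 17, 2022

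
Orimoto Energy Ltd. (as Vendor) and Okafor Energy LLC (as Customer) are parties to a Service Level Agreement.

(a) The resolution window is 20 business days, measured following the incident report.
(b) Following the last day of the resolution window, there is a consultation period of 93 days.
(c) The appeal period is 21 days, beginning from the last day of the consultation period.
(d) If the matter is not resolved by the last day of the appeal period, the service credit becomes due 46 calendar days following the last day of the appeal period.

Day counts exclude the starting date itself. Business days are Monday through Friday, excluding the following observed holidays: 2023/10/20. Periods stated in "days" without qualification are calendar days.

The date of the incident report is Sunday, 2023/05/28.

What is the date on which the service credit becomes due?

2023/11/30

The last day of the resolution window: counting 20 business days from Sunday, 2023/05/28 (May 29, May 30, May 31, Jun 1, …, Jun 21, Jun 22, Jun 23, skipping weekends) reaches Friday, 2023/06/23.
The last day of the consultation period: 2023/06/23 + 93 days = 2023/09/24.
The last day of the appeal period: 2023/09/24 + 21 days = 2023/10/15.
The date on which the service credit becomes due: 2023/10/15 + 46 days = 2023/11/30.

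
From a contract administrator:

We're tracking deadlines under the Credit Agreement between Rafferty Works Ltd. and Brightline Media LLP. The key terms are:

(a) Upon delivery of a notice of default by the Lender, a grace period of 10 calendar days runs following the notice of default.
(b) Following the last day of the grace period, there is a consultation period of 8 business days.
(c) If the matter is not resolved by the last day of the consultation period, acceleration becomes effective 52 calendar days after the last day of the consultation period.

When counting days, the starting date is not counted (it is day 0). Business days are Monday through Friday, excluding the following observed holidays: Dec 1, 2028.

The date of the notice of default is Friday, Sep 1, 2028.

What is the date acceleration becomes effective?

Nov 12, 2028

Adding 10 calendar days to Sep 1, 2028 gives Sep 11, 2028, which is the last day of the grace period.
The last day of the consultation period: counting 8 business days from Monday, Sep 11, 2028 (Sep 12, Sep 13, Sep 14, Sep 15, Sep 18, Sep 19, Sep 20, Sep 21, skipping weekends) reaches Thursday, Sep 21, 2028.
The date acceleration becomes effective: Sep 21, 2028 + 52 days = Nov 12, 2028.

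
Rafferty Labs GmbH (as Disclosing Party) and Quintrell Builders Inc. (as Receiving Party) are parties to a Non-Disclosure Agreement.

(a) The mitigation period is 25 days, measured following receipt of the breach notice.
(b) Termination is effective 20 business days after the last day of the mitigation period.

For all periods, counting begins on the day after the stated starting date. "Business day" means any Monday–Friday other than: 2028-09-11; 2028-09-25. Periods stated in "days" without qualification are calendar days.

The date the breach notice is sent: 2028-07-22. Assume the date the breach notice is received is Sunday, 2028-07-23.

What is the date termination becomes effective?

The last day of the mitigation period: 2028-07-23 + 25 days = 2028-08-17.
The date termination becomes effective: 20 business days after Thursday, 2028-08-17, skipping weekends and the listed holiday on Sep 11 — Aug 18, Aug 21, Aug 22, Aug 23, …, Sep 13, Sep 14, Sep 15 — lands on Friday, 2028-09-15.

2028-09-15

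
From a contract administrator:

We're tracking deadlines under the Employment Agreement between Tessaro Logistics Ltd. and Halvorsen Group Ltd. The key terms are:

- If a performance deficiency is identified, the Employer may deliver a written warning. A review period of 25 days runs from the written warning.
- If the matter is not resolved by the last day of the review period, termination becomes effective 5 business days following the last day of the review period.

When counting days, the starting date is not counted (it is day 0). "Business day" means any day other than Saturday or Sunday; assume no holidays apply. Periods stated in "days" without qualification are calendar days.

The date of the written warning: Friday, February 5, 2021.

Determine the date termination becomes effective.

March 9, 2021

The last day of the review period: 25 calendar days after February 5, 2021 is March 2, 2021.
The date termination becomes effective: counting 5 business days from Tuesday, March 2, 2021 (Mar 3, Mar 4, Mar 5, Mar 8, Mar 9, skipping weekends) reaches Tuesday, March 9, 2021.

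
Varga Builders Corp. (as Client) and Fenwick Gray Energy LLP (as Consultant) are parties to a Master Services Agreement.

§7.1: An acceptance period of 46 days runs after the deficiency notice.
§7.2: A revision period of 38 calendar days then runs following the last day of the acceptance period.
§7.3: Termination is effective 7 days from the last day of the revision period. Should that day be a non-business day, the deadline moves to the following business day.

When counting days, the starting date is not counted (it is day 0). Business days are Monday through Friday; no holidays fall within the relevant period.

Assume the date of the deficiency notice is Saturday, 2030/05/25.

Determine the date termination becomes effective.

2030/08/26

Adding 46 calendar days to 2030/05/25 gives 2030/07/10, which is the last day of the acceptance period.
The last day of the revision period: 2030/07/10 + 38 days = 2030/08/17.
The date termination becomes effective: 2030/08/17 + 7 days = 2030/08/24. That falls on a Saturday, so it rolls to the next business day, Monday, 2030/08/26.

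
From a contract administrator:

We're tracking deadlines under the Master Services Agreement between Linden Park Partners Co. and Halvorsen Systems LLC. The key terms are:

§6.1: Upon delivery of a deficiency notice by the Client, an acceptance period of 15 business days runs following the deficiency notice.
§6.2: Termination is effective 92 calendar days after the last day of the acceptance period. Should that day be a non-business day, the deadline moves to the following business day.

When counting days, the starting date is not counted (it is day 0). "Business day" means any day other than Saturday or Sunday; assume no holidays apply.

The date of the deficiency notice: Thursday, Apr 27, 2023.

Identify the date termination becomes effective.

From Thursday, Apr 27, 2023, 15 business days (Apr 28, May 1, May 2, May 3, …, May 16, May 17, May 18, skipping weekends) brings us to Thursday, May 18, 2023, which is the last day of the acceptance period.
The date termination becomes effective: 92 calendar days after May 18, 2023 is Aug 18, 2023. Aug 18, 2023 is a Friday, so no roll-forward applies.

Aug 18, 2023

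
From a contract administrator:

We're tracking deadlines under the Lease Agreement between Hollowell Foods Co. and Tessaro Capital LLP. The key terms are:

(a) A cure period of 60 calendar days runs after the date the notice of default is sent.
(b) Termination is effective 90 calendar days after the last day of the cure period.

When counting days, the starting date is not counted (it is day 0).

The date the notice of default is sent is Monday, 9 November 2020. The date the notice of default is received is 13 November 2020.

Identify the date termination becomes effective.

8 April 2021

Adding 60 calendar days to 9 November 2020 gives 8 January 2021, which is the last day of the cure period.
The date termination becomes effective: 8 January 2021 + 90 days = 8 April 2021.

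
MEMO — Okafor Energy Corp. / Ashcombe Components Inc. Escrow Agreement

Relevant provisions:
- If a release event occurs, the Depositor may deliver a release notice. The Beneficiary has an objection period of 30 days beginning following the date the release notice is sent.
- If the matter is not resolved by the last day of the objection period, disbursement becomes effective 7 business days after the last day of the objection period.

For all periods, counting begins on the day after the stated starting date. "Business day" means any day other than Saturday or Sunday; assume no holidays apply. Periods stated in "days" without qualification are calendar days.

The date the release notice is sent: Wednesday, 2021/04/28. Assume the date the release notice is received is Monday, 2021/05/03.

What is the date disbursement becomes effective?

Adding 30 calendar days to 2021/04/28 gives 2021/05/28, which is the last day of the objection period.
The date disbursement becomes effective: 7 business days after Friday, 2021/05/28, skipping weekends — May 31, Jun 1, Jun 2, Jun 3, Jun 4, Jun 7, Jun 8 — lands on Tuesday, 2021/06/08.

2021/06/08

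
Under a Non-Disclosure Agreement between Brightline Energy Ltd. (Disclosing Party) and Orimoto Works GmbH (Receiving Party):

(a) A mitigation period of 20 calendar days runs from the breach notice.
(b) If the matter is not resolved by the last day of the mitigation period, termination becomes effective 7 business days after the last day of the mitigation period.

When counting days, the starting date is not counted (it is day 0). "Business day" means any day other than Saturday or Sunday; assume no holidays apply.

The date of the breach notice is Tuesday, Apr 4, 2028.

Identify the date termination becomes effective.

May 3, 2028

The last day of the mitigation period: 20 calendar days after Apr 4, 2028 is Apr 24, 2028.
The date termination becomes effective: 7 business days after Monday, Apr 24, 2028, skipping weekends — Apr 25, Apr 26, Apr 27, Apr 28, May 1, May 2, May 3 — lands on Wednesday, May 3, 2028.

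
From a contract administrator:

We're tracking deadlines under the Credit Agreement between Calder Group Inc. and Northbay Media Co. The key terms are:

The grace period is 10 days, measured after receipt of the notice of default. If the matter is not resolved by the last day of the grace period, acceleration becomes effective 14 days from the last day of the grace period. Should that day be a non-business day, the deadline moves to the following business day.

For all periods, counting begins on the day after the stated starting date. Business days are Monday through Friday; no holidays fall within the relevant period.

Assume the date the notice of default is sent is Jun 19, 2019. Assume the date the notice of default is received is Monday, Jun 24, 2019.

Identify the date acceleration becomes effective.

Jul 18, 2019

The last day of the grace period: Jun 24, 2019 + 10 days = Jul 4, 2019.
The date acceleration becomes effective: Jul 4, 2019 + 14 days = Jul 18, 2019. Jul 18, 2019 is a Thursday, so no roll-forward applies.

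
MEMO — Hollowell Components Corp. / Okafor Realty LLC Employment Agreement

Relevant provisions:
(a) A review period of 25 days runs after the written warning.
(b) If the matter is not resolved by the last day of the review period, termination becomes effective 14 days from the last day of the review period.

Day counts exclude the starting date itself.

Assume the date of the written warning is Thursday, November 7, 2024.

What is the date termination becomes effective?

December 16, 2024

The last day of the review period: November 7, 2024 + 25 days = December 2, 2024.
The date termination becomes effective: December 2, 2024 + 14 days = December 16, 2024.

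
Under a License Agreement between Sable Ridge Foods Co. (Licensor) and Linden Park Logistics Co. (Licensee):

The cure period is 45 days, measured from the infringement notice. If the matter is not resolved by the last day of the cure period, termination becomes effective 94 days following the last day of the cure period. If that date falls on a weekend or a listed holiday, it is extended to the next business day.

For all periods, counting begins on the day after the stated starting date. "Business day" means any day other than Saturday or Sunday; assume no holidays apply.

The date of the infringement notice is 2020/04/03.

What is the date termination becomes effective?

2020/08/20

The last day of the cure period: 2020/04/03 + 45 days = 2020/05/18.
The date termination becomes effective: 2020/05/18 + 94 days = 2020/08/20. 2020/08/20 is a Thursday, so no roll-forward applies.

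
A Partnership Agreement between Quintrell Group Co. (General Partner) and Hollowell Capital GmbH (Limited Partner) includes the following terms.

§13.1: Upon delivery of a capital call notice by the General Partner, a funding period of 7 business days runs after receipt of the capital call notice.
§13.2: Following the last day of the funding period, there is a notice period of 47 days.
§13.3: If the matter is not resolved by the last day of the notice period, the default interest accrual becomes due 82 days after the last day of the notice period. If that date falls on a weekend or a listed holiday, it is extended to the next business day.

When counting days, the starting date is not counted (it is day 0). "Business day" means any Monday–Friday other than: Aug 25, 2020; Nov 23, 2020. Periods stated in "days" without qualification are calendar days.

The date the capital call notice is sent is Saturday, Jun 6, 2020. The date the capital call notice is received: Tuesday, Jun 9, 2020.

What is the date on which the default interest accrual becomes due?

Oct 26, 2020

The last day of the funding period: counting 7 business days from Tuesday, Jun 9, 2020 (Jun 10, Jun 11, Jun 12, Jun 15, Jun 16, Jun 17, Jun 18, skipping weekends) reaches Thursday, Jun 18, 2020.
The last day of the notice period: 47 calendar days after Jun 18, 2020 is Aug 4, 2020.
The date on which the default interest accrual becomes due: Aug 4, 2020 + 82 days = Oct 25, 2020. That falls on a Sunday, so it rolls to the next business day, Monday, Oct 26, 2020.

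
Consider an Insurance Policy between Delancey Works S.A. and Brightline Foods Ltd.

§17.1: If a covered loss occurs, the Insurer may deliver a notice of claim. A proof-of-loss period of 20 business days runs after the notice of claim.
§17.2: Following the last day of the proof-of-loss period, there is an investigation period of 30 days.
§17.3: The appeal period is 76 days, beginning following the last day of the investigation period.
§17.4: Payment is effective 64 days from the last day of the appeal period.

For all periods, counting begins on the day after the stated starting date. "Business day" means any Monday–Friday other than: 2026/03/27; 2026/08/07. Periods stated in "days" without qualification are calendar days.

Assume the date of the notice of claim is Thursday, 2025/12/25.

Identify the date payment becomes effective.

2026/07/11

The last day of the proof-of-loss period: counting 20 business days from Thursday, 2025/12/25 (Dec 26, Dec 29, Dec 30, Dec 31, …, Jan 20, Jan 21, Jan 22, skipping weekends) reaches Thursday, 2026/01/22.
The last day of the investigation period: 30 calendar days after 2026/01/22 is 2026/02/21.
Adding 76 calendar days to 2026/02/21 gives 2026/05/08, which is the last day of the appeal period.
The date payment becomes effective: 64 calendar days after 2026/05/08 is 2026/07/11.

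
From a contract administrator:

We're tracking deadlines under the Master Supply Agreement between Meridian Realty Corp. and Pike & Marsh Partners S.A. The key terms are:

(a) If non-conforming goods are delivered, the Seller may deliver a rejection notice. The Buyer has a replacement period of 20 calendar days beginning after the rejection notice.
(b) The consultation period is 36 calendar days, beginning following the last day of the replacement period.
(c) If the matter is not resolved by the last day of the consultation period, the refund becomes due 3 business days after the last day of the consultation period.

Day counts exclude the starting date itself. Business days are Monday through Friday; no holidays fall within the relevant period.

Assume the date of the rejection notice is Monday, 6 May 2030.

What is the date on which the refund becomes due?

Adding 20 calendar days to 6 May 2030 gives 26 May 2030, which is the last day of the replacement period.
The last day of the consultation period: 26 May 2030 + 36 days = 1 July 2030.
From Monday, 1 July 2030, 3 business days (Jul 2, Jul 3, Jul 4, skipping weekends) brings us to Thursday, 4 July 2030, which is the date on which the refund becomes due.

4 July 2030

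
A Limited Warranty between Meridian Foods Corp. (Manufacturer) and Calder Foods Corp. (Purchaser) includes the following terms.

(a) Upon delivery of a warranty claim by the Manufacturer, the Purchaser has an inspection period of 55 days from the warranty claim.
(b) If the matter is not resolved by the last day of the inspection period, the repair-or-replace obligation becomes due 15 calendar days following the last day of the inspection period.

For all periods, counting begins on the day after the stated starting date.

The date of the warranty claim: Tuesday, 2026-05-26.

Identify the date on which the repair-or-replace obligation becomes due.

The last day of the inspection period: 2026-05-26 + 55 days = 2026-07-20.
The date on which the repair-or-replace obligation becomes due: 2026-07-20 + 15 days = 2026-08-04.

2026-08-04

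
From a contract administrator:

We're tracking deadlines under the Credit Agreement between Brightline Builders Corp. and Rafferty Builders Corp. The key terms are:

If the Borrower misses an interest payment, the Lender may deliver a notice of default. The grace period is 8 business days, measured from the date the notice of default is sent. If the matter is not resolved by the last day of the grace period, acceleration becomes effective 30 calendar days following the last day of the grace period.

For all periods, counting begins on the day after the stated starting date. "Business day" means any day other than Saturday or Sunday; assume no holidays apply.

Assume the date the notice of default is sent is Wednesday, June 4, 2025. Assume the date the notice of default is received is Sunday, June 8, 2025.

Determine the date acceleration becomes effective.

July 16, 2025

From Wednesday, June 4, 2025, 8 business days (Jun 5, Jun 6, Jun 9, Jun 10, Jun 11, Jun 12, Jun 13, Jun 16, skipping weekends) brings us to Monday, June 16, 2025, which is the last day of the grace period.
The date acceleration becomes effective: 30 calendar days after June 16, 2025 is July 16, 2025.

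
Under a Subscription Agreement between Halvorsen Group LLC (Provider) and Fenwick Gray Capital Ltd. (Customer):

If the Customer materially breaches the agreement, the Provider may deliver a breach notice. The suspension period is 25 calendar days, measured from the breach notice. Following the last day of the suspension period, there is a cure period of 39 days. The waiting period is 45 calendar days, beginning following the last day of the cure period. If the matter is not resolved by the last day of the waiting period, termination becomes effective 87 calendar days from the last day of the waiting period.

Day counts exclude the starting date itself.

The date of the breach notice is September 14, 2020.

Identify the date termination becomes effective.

March 29, 2021

Adding 25 calendar days to September 14, 2020 gives October 9, 2020, which is the last day of the suspension period.
The last day of the cure period: October 9, 2020 + 39 days = November 17, 2020.
The last day of the waiting period: November 17, 2020 + 45 days = January 1, 2021.
The date termination becomes effective: 87 calendar days after January 1, 2021 is March 29, 2021.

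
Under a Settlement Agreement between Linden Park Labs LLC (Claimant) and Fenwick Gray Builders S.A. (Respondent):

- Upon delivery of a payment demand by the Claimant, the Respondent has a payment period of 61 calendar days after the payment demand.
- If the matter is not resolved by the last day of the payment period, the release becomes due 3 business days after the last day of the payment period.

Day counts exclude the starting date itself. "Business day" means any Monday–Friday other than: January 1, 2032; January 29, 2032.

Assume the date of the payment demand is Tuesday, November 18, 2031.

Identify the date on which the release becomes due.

January 21, 2032

The last day of the payment period: 61 calendar days after November 18, 2031 is January 18, 2032.
The date on which the release becomes due: counting 3 business days from Sunday, January 18, 2032 (Jan 19, Jan 20, Jan 21, skipping weekends) reaches Wednesday, January 21, 2032.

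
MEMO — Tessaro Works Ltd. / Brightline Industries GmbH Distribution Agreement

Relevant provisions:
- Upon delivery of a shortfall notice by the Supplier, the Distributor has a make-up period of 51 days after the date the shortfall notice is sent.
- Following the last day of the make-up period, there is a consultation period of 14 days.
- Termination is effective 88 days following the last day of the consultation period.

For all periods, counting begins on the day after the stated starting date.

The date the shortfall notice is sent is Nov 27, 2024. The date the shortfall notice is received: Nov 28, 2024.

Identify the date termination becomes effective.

Adding 51 calendar days to Nov 27, 2024 gives Jan 17, 2025, which is the last day of the make-up period.
The last day of the consultation period: 14 calendar days after Jan 17, 2025 is Jan 31, 2025.
Adding 88 calendar days to Jan 31, 2025 gives Apr 29, 2025, which is the date termination becomes effective.

Apr 29, 2025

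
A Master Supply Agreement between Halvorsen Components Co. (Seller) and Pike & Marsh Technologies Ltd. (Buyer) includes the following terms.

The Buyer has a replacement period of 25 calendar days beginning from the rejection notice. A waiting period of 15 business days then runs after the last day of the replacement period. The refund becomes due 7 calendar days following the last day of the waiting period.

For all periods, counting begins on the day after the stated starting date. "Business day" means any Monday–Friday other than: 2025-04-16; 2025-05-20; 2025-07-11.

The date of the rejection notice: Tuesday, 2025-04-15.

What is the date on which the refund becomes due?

2025-06-09

The last day of the replacement period: 25 calendar days after 2025-04-15 is 2025-05-10.
The last day of the waiting period: 15 business days after Saturday, 2025-05-10, skipping weekends and the listed holiday on May 20 — May 12, May 13, May 14, May 15, …, May 29, May 30, Jun 2 — lands on Monday, 2025-06-02.
Adding 7 calendar days to 2025-06-02 gives 2025-06-09, which is the date on which the refund becomes due.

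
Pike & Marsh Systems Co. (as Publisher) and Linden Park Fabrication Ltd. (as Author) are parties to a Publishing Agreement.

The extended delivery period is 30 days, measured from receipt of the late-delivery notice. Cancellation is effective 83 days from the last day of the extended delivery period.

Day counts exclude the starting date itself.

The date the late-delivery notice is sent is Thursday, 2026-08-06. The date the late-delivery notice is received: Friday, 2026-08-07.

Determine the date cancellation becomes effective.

Adding 30 calendar days to 2026-08-07 gives 2026-09-06, which is the last day of the extended delivery period.
The date cancellation becomes effective: 83 calendar days after 2026-09-06 is 2026-11-28.

2026-11-28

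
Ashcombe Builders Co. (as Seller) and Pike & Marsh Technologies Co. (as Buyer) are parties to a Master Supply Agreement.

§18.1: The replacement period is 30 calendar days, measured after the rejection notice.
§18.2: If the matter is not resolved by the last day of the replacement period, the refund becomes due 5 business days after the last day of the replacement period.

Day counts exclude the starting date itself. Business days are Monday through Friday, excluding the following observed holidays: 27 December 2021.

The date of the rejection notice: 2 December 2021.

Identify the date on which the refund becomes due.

The last day of the replacement period: 2 December 2021 + 30 days = 1 January 2022.
The date on which the refund becomes due: 5 business days after Saturday, 1 January 2022, skipping weekends — Jan 3, Jan 4, Jan 5, Jan 6, Jan 7 — lands on Friday, 7 January 2022.

7 January 2022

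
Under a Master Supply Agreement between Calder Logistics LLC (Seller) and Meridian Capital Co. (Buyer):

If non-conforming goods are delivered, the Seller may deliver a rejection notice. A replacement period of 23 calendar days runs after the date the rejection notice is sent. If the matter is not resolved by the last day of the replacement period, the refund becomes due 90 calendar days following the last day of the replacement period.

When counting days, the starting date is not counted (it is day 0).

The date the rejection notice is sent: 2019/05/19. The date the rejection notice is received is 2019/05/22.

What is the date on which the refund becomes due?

2019/09/09

The last day of the replacement period: 23 calendar days after 2019/05/19 is 2019/06/11.
Adding 90 calendar days to 2019/06/11 gives 2019/09/09, which is the date on which the refund becomes due.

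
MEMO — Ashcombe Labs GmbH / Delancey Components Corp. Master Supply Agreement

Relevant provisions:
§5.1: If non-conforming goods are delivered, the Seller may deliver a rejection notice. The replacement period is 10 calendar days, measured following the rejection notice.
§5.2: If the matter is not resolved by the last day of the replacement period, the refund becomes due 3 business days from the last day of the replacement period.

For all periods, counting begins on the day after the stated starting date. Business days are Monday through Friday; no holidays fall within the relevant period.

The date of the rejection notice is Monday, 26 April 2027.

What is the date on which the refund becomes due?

11 May 2027

Adding 10 calendar days to 26 April 2027 gives 6 May 2027, which is the last day of the replacement period.
The date on which the refund becomes due: 3 business days after Thursday, 6 May 2027, skipping weekends — May 7, May 10, May 11 — lands on Tuesday, 11 May 2027.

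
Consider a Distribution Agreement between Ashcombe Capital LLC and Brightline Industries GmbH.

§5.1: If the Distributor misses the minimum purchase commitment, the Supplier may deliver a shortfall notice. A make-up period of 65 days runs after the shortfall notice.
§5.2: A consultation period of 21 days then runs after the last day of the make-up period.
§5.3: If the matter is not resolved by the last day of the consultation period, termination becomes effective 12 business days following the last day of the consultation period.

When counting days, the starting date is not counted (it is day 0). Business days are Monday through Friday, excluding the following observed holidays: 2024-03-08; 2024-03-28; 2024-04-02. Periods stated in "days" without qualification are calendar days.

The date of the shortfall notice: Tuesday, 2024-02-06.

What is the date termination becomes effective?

Adding 65 calendar days to 2024-02-06 gives 2024-04-11, which is the last day of the make-up period.
The last day of the consultation period: 2024-04-11 + 21 days = 2024-05-02.
The date termination becomes effective: 12 business days after Thursday, 2024-05-02, skipping weekends — May 3, May 6, May 7, May 8, …, May 16, May 17, May 20 — lands on Monday, 2024-05-20.

2024-05-20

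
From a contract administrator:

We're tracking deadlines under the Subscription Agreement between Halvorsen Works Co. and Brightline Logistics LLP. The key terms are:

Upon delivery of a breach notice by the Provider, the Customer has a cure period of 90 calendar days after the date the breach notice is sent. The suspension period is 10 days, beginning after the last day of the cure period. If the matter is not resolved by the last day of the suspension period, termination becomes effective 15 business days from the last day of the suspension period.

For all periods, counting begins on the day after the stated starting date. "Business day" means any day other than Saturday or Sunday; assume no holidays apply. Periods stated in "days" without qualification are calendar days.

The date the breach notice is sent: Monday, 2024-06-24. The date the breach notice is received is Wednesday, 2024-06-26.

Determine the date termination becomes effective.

Adding 90 calendar days to 2024-06-24 gives 2024-09-22, which is the last day of the cure period.
The last day of the suspension period: 10 calendar days after 2024-09-22 is 2024-10-02.
The date termination becomes effective: counting 15 business days from Wednesday, 2024-10-02 (Oct 3, Oct 4, Oct 7, Oct 8, …, Oct 21, Oct 22, Oct 23, skipping weekends) reaches Wednesday, 2024-10-23.

2024-10-23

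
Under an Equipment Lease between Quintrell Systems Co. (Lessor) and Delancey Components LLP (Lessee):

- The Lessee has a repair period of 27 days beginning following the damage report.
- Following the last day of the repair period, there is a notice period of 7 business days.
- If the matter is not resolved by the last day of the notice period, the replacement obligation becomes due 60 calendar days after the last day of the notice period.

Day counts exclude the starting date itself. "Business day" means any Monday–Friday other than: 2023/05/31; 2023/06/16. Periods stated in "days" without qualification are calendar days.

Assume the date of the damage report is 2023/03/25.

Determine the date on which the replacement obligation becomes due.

Adding 27 calendar days to 2023/03/25 gives 2023/04/21, which is the last day of the repair period.
From Friday, 2023/04/21, 7 business days (Apr 24, Apr 25, Apr 26, Apr 27, Apr 28, May 1, May 2, skipping weekends) brings us to Tuesday, 2023/05/02, which is the last day of the notice period.
Adding 60 calendar days to 2023/05/02 gives 2023/07/01, which is the date on which the replacement obligation becomes due.

2023/07/01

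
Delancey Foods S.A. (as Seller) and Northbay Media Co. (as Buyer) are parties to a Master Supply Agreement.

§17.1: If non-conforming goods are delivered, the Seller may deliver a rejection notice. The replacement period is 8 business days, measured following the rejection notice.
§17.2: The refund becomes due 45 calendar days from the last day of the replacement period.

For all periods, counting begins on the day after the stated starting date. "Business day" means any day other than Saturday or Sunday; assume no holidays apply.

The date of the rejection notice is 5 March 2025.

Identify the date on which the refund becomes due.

1 May 2025

From Wednesday, 5 March 2025, 8 business days (Mar 6, Mar 7, Mar 10, Mar 11, Mar 12, Mar 13, Mar 14, Mar 17, skipping weekends) brings us to Monday, 17 March 2025, which is the last day of the replacement period.
The date on which the refund becomes due: 17 March 2025 + 45 days = 1 May 2025.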